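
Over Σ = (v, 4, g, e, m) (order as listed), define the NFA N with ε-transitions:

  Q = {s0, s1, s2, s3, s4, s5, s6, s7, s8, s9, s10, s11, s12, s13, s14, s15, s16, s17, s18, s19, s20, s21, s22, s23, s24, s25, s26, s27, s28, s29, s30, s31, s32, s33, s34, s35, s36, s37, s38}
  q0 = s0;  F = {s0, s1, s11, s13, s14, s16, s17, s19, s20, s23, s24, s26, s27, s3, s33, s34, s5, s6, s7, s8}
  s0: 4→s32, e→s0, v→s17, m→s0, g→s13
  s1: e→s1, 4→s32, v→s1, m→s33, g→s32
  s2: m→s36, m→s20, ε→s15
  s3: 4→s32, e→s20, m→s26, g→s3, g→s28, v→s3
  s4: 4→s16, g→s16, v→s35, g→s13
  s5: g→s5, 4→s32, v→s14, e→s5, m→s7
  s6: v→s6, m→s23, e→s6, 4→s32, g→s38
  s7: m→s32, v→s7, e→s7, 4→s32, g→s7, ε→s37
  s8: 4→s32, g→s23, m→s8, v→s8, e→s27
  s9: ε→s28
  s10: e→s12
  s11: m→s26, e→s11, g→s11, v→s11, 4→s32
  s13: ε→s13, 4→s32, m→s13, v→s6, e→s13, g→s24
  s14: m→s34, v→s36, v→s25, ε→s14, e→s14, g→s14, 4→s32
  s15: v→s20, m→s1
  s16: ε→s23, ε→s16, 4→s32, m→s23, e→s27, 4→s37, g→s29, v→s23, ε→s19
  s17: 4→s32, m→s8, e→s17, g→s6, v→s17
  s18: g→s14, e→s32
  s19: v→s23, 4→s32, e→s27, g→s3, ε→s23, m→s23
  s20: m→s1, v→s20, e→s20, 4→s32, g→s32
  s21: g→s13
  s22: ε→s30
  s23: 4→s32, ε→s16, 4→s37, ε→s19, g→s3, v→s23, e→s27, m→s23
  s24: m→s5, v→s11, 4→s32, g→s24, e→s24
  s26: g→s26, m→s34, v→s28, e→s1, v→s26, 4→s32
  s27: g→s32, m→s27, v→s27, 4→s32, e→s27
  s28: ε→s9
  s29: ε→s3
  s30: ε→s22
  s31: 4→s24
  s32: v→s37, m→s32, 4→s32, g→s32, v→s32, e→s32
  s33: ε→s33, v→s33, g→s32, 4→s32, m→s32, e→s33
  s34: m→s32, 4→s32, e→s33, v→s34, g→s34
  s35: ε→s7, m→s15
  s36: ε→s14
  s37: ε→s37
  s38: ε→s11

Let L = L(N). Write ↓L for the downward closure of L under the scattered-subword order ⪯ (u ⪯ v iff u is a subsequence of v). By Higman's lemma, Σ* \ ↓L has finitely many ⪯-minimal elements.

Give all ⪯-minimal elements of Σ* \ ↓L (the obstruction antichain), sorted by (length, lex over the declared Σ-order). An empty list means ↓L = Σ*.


Antichain: [4, vmeg, ggmmm].

|Q|=39, |F|=20, |δ|=145 (20 ε).
min D↑ (19 st, q0=0, F={2}): 0:v→1,4→2,g→3,e→0,m→0 1:v→1,4→2,g→4,e→1,m→5 2:v→2,4→2,g→2,e→2,m→2 3:v→4,4→2,g→6,e→3,m→3 4:v→4,4→2,g→7,e→4,m→8 5:v→5,4→2,g→8,e→9,m→5 6:v→7,4→2,g→6,e→6,m→10 7:v→7,4→2,g→7,e→7,m→11 8:v→8,4→2,g→12,e→9,m→8 9:v→9,4→2,g→2,e→9,m→9 10:v→13,4→2,g→10,e→10,m→14 11:v→11,4→2,g→11,e→15,m→16 12:v→12,4→2,g→12,e→17,m→11 13:v→13,4→2,g→13,e→13,m→16 14:v→14,4→2,g→14,e→14,m→2 15:v→15,4→2,g→2,e→15,m→18 16:v→16,4→2,g→16,e→18,m→2 17:v→17,4→2,g→2,e→17,m→15 18:v→18,4→2,g→2,e→18,m→2 [Hopcroft].
'4': run [28, 2] end={s32,s37} ∉↓L; 1/1 single-dels accept.
'vmeg': N↓-sim [28, 24, 16, 6, 2] end={s32,s37} rej; 4/4 deletions ∈↓L.
'ggmmm': |S_i|=[28, 25, 19, 13, 5, 2] end={s32,s37} rej; 5/5 single-dels accept.
3 words, ⪯-incomp.


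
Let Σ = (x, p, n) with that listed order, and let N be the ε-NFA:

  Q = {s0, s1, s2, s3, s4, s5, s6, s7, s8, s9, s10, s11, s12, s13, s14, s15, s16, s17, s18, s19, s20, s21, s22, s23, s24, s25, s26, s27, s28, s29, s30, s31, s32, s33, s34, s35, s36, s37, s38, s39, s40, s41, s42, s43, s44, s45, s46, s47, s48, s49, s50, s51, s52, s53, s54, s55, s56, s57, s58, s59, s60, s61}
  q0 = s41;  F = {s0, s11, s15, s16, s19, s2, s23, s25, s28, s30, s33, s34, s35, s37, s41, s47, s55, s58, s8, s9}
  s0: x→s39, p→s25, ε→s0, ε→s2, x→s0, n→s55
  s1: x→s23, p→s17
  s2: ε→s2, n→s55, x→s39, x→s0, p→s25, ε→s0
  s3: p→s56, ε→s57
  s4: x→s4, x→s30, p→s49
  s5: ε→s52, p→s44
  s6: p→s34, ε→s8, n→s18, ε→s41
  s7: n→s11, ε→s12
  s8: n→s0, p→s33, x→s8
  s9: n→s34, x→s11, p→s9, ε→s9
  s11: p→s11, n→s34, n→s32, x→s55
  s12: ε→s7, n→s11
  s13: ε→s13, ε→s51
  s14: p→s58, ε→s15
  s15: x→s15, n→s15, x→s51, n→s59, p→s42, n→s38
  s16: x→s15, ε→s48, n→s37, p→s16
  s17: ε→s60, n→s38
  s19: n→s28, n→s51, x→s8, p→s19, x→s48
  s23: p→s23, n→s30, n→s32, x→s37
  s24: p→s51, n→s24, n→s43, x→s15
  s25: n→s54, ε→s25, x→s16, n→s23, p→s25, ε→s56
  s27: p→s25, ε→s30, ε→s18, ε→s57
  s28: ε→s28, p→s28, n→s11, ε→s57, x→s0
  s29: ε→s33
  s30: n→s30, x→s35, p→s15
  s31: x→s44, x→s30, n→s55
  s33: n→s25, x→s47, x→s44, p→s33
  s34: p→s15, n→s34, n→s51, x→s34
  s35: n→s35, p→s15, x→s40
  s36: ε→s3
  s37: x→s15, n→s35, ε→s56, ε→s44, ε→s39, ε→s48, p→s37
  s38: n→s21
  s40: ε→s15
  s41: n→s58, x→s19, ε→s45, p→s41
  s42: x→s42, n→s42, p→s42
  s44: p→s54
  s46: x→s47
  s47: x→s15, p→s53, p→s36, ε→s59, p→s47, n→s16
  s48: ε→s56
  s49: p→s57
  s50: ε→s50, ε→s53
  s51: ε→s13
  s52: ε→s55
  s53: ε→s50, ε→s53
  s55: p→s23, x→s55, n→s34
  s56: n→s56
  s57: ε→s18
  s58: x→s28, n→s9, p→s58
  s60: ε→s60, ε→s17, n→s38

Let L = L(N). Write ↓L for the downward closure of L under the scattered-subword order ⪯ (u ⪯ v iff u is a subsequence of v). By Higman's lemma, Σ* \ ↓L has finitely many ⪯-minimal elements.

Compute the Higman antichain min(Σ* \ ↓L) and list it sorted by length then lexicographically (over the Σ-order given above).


A = [nnnpp, xxpxxp].

|Q|=62, |F|=20, |δ|=146 (42 ε).
min D↑ (20 st, q0=0, F={16}): 0:x→1,p→0,n→2 1:x→3,p→1,n→4 2:x→4,p→2,n→5 3:x→3,p→6,n→7 4:x→7,p→4,n→8 5:x→8,p→5,n→9 6:x→10,p→6,n→11 7:x→7,p→11,n→12 8:x→12,p→8,n→9 9:x→9,p→13,n→9 10:x→13,p→10,n→14 11:x→14,p→11,n→15 12:x→12,p→15,n→9 13:x→13,p→16,n→13 14:x→13,p→14,n→17 15:x→17,p→15,n→18 16:x→16,p→16,n→16 17:x→13,p→17,n→19 18:x→19,p→13,n→18 19:x→13,p→13,n→19.
'nnnpp': N↓-sim [40, 30, 22, 13, 7, 1] end={s42} — reject; 5/5 deletions ∈↓L.
'xxpxxp': |S_i|=[40, 36, 33, 28, 23, 8, 1] end={s42} ∉↓L; 6/6 single-dels accept.
2 words, ⪯-incomp.


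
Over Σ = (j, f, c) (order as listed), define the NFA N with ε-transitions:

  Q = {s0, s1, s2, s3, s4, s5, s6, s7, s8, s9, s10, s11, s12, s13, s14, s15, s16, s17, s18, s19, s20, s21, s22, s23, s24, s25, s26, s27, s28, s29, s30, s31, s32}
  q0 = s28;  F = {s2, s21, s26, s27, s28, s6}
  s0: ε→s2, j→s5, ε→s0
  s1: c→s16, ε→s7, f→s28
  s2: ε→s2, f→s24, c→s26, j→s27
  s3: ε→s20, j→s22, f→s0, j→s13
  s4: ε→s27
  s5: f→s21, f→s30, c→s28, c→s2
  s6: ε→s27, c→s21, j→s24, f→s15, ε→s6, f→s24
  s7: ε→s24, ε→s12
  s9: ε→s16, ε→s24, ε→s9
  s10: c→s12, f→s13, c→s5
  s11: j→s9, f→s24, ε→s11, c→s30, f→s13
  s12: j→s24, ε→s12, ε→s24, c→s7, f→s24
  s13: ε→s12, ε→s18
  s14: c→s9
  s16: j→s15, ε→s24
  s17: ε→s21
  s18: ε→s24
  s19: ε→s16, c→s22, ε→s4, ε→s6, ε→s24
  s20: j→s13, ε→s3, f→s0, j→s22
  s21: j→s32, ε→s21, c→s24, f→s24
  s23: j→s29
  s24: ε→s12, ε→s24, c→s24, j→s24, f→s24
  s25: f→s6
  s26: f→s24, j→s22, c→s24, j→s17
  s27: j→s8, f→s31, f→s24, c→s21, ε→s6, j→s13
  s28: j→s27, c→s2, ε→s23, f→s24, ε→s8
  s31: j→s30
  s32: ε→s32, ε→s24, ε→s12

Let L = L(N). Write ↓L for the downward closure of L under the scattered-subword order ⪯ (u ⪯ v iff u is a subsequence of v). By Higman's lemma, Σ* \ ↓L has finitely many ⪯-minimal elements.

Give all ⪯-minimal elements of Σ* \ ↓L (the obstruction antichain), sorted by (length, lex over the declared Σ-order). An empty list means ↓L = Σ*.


min(Σ*\↓L) = [f, jj, jcc, ccc].

|Q|=33, |F|=6, |δ|=89 (35 ε).
min D↑ (6 st, q0=0, F={2}): 0:j→1,f→2,c→3 1:j→2,f→2,c→4 2:j→2,f→2,c→2 3:j→1,f→2,c→5 4:j→2,f→2,c→2 5:j→4,f→2,c→2 (ε-aug+det+¬).
'f': N↓-sim [20, 6] end={s12,s15,s24,s30,s31,s7} rej; 1/1 single-dels accept.
'jj': |S_i|=[20, 16, 8] end={s12,s13,s18,s24,s30,s32,s7,s8} ∉↓L; 2/2 single-dels accept.
'jcc': run [20, 16, 5, 3] end={s12,s24,s7} ∉↓L; 3/3 deletions ∈↓L.
'ccc': run [20, 17, 8, 3] end={s12,s24,s7} ∉↓L; 3/3 deletions ∈↓L.
4 words, ⪯-incomp.


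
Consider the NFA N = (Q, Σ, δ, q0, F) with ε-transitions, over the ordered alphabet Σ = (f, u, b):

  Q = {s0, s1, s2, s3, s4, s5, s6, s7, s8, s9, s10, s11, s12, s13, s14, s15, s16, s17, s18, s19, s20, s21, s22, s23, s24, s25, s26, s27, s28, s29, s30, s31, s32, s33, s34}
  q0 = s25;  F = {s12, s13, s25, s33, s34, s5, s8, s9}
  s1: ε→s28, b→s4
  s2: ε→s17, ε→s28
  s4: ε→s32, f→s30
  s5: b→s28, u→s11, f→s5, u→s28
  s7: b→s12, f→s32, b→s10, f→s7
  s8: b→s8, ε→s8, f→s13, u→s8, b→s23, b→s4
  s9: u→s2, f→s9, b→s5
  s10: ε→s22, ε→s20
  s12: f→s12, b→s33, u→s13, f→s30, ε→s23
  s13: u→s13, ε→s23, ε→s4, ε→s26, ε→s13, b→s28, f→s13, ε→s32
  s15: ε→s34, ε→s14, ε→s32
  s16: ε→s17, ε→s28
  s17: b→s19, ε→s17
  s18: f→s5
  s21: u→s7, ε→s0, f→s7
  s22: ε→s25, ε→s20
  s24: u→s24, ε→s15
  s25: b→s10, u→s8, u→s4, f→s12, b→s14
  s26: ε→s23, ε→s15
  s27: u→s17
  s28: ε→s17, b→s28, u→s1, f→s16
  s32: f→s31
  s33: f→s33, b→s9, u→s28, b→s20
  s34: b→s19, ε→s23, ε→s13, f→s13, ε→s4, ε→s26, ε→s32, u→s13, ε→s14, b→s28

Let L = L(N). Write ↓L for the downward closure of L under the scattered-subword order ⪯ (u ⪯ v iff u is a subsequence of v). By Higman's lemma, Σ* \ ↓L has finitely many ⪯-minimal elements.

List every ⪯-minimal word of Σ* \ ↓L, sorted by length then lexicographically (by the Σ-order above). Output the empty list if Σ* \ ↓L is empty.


|Q|=35, |F|=8, |δ|=80 (32 ε).
min D↑ (8 st, q0=0, F={5}): 0:f→1,u→2,b→0 1:f→1,u→3,b→4 2:f→3,u→2,b→2 3:f→3,u→3,b→5 4:f→4,u→5,b→6 5:f→5,u→5,b→5 6:f→6,u→5,b→7 7:f→7,u→5,b→5.
'fub': N↓-sim [26, 22, 17, 9] end={s1,s16,s17,s19,s28,s30,s31,s32,s4} rej; 3/3 del acc.
'fbu': run [26, 22, 15, 11] end={s1,s11,s16,s17,s19,s2,s28,s30,s31,s32,s4} rej; 3/3 deletions ∈↓L.
'ufb': run [26, 18, 15, 9] end={s1,s16,s17,s19,s28,s30,s31,s32,s4} — reject; 3/3 del acc.
'fbbbb': run [26, 22, 15, 14, 11, 9] end={s1,s16,s17,s19,s28,s30,s31,s32,s4} — reject; 5/5 del acc.
4 minimals (antichain).

min(Σ*\↓L) = [fub, fbu, ufb, fbbbb].


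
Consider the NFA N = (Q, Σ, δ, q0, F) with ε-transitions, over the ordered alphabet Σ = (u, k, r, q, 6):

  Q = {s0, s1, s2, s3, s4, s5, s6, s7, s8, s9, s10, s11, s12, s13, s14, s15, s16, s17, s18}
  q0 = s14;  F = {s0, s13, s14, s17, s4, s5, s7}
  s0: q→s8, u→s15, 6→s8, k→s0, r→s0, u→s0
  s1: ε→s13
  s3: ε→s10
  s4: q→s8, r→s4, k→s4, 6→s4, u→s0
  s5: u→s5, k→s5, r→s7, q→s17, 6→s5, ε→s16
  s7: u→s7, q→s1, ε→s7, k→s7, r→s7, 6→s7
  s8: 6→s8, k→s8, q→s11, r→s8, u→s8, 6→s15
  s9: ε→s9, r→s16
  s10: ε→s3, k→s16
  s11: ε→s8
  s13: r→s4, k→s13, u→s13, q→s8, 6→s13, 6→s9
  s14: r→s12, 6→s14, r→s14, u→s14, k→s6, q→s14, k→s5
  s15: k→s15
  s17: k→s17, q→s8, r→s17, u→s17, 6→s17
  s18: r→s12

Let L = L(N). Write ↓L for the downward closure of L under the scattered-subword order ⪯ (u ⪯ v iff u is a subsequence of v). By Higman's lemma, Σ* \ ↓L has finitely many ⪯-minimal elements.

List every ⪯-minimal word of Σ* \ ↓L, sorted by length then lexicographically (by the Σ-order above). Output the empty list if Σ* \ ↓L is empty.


|Q|=19, |F|=7, |δ|=56 (7 ε).
min D↑ (8 st, q0=0, F={5}): 0:u→0,k→1,r→0,q→0,6→0 1:u→1,k→1,r→2,q→3,6→1 2:u→2,k→2,r→2,q→4,6→2 3:u→3,k→3,r→3,q→5,6→3 4:u→4,k→4,r→6,q→5,6→4 5:u→5,k→5,r→5,q→5,6→5 6:u→7,k→6,r→6,q→5,6→6 7:u→7,k→7,r→7,q→5,6→5 (ε-aug+det+¬).
'kqq': |S_i|=[15, 13, 10, 3] end={s11,s15,s8} — reject; 3/3 del acc.
'krqru6': |S_i|=[15, 13, 11, 9, 6, 4, 3] end={s11,s15,s8} rej; 6/6 del acc.
2 words, ⪯-incomp.

min(Σ*\↓L) = [kqq, krqru6].


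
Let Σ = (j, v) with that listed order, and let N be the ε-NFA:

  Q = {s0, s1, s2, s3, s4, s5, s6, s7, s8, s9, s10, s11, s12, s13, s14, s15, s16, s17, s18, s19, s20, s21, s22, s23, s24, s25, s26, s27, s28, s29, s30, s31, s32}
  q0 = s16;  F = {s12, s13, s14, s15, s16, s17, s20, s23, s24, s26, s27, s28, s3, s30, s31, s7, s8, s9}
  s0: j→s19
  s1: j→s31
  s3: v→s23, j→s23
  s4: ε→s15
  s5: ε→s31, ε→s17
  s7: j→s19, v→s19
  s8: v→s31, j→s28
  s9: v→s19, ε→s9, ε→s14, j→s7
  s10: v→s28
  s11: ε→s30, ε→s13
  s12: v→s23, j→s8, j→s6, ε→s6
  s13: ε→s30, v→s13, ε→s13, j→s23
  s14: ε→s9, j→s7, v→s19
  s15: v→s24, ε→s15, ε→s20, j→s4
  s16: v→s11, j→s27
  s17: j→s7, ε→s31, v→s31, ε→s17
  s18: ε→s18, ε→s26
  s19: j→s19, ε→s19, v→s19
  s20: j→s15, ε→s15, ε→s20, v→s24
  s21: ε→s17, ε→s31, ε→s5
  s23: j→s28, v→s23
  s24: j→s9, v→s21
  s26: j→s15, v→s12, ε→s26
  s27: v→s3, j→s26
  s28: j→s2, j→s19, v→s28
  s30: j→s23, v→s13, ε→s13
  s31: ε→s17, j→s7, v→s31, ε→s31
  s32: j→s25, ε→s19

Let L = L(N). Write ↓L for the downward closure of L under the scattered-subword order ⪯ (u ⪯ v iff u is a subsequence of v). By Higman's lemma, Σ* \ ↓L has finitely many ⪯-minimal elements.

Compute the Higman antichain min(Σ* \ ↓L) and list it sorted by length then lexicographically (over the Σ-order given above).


|Q|=33, |F|=18, |δ|=72 (28 ε).
min D↑ (15 st, q0=0, F={11}): 0:j→1,v→2 1:j→3,v→4 2:j→5,v→2 3:j→6,v→7 4:j→5,v→5 5:j→8,v→5 6:j→6,v→9 7:j→10,v→5 8:j→11,v→8 9:j→12,v→13 10:j→8,v→13 11:j→11,v→11 12:j→14,v→11 13:j→14,v→13 14:j→11,v→11 [Hopcroft].
'vjjj': run [25, 19, 11, 4, 2] end={s19,s2} ∉↓L; 4/4 single-dels accept.
'jvvjj': run [25, 21, 16, 9, 4, 2] end={s19,s2} rej; 5/5 single-dels accept.
'jjjvjv': N↓-sim [25, 21, 19, 16, 11, 5, 1] end={s19} ∉↓L; 6/6 single-dels accept.
3 words, ⪯-incomp.

min(Σ*\↓L) = [vjjj, jvvjj, jjjvjv].


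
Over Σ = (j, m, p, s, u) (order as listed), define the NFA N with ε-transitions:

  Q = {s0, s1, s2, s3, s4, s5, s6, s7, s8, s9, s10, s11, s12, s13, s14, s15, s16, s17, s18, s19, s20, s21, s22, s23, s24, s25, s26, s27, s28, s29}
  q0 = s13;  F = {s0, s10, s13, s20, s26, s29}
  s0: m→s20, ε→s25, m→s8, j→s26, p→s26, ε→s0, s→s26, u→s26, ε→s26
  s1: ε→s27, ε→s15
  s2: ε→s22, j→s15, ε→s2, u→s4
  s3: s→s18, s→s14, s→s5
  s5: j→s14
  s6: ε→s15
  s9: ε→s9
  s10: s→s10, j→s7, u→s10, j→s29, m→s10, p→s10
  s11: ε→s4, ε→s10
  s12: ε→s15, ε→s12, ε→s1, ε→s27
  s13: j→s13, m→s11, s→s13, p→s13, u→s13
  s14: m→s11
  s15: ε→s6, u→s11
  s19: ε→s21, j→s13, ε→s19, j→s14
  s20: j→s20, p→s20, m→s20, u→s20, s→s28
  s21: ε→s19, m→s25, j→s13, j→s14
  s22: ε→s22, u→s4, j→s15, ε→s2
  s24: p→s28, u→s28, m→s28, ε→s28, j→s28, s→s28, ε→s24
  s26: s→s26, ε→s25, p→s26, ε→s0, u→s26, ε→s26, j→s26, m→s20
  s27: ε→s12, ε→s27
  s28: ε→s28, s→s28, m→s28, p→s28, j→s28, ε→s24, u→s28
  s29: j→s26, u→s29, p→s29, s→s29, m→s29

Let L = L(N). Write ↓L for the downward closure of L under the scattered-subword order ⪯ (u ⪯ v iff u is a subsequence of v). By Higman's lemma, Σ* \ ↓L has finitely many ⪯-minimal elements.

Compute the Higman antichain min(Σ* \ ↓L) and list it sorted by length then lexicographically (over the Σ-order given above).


|Q|=30, |F|=6, |δ|=87 (30 ε).
min D↑ (6 st, q0=0, F={5}): 0:j→0,m→1,p→0,s→0,u→0 1:j→2,m→1,p→1,s→1,u→1 2:j→3,m→2,p→2,s→2,u→2 3:j→3,m→4,p→3,s→3,u→3 4:j→4,m→4,p→4,s→5,u→4 5:j→5,m→5,p→5,s→5,u→5 [Hopcroft].
'mjjms': |S_i|=[13, 12, 9, 7, 4, 2] end={s24,s28} — reject; 5/5 single-dels accept.
1 obstructions.

Antichain: [mjjms].


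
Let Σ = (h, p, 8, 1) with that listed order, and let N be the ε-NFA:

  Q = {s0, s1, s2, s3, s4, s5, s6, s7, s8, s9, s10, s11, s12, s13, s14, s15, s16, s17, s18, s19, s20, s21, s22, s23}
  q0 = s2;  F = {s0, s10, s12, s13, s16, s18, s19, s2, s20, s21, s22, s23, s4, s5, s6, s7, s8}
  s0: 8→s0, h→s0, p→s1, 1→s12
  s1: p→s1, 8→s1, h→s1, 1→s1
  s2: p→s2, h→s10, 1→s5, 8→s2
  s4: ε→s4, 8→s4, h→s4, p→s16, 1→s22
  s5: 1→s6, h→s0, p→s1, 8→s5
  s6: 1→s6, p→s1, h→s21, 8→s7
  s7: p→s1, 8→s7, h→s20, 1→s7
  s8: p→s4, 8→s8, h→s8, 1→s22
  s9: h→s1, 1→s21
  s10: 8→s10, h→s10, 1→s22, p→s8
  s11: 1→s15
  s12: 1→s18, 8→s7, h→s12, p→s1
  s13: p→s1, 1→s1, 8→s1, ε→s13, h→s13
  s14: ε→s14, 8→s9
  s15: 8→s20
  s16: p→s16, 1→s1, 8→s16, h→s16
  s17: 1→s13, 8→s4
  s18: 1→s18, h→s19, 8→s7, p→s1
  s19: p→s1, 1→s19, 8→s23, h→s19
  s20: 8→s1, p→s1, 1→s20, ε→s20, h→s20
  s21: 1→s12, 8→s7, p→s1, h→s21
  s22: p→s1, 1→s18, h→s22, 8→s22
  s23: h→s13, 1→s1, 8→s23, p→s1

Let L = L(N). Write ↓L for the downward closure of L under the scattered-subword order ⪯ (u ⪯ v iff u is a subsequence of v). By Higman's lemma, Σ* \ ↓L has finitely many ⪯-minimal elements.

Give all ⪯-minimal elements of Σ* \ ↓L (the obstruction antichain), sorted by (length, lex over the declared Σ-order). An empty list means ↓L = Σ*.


|Q|=24, |F|=17, |δ|=83 (4 ε).
min D↑ (18 st, q0=0, F={6}): 0:h→1,p→0,8→0,1→2 1:h→1,p→3,8→1,1→4 2:h→5,p→6,8→2,1→7 3:h→3,p→8,8→3,1→4 4:h→4,p→6,8→4,1→9 5:h→5,p→6,8→5,1→10 6:h→6,p→6,8→6,1→6 7:h→11,p→6,8→12,1→7 8:h→8,p→13,8→8,1→4 9:h→14,p→6,8→12,1→9 10:h→10,p→6,8→12,1→9 11:h→11,p→6,8→12,1→10 12:h→15,p→6,8→12,1→12 13:h→13,p→13,8→13,1→6 14:h→14,p→6,8→16,1→14 15:h→15,p→6,8→6,1→15 16:h→17,p→6,8→16,1→6 17:h→17,p→6,8→6,1→6 (ε-aug+det+¬).
'1p': N↓-sim [18, 13, 1] end={s1} ∉↓L; 2/2 del acc.
'hppp1': |S_i|=[18, 15, 11, 10, 2, 1] end={s1} — reject; 5/5 deletions ∈↓L.
'118h8': N↓-sim [18, 13, 10, 5, 3, 1] end={s1} ∉↓L; 5/5 single-dels accept.
'h11h81': N↓-sim [18, 15, 9, 7, 5, 3, 1] end={s1} rej; 6/6 del acc.
4 words, ⪯-incomp.

Antichain: [1p, hppp1, 118h8, h11h81].


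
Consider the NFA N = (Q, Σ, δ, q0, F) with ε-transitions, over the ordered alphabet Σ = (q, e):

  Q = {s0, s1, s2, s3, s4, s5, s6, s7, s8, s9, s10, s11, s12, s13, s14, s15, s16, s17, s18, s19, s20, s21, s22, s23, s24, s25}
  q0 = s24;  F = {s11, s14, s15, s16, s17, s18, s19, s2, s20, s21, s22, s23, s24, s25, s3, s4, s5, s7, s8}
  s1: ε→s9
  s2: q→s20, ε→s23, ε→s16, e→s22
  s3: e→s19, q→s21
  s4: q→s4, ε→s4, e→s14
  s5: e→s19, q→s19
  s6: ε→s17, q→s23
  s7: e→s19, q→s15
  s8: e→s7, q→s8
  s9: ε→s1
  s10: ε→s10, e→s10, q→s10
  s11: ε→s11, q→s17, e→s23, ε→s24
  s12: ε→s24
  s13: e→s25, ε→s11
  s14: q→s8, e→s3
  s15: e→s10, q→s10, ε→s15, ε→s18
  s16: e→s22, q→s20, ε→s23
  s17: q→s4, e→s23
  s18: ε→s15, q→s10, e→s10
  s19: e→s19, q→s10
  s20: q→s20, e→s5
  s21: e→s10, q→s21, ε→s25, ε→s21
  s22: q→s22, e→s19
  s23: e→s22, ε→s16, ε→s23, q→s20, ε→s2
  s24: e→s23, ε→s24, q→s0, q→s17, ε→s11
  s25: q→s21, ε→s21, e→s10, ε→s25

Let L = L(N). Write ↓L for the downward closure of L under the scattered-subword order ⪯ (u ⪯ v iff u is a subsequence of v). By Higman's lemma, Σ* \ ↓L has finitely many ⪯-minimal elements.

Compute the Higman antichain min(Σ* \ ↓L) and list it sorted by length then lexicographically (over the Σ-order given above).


|Q|=26, |F|=19, |δ|=67 (24 ε).
min D↑ (15 st, q0=0, F={11}): 0:q→1,e→2 1:q→3,e→2 2:q→4,e→5 3:q→3,e→6 4:q→4,e→7 5:q→5,e→8 6:q→9,e→10 7:q→8,e→8 8:q→11,e→8 9:q→9,e→12 10:q→13,e→8 11:q→11,e→11 12:q→14,e→8 13:q→13,e→11 14:q→11,e→11 [Hopcroft].
'eeeq': |S_i|=[21, 16, 10, 2, 1] end={s10} — reject; 4/4 single-dels accept.
'eqeqq': run [21, 16, 11, 6, 4, 1] end={s10} rej; 5/5 single-dels accept.
'qqeeqe': N↓-sim [21, 19, 14, 11, 8, 5, 1] end={s10} — reject; 6/6 deletions ∈↓L.
3 words, ⪯-incomp.

min(Σ*\↓L) = [eeeq, eqeqq, qqeeqe].


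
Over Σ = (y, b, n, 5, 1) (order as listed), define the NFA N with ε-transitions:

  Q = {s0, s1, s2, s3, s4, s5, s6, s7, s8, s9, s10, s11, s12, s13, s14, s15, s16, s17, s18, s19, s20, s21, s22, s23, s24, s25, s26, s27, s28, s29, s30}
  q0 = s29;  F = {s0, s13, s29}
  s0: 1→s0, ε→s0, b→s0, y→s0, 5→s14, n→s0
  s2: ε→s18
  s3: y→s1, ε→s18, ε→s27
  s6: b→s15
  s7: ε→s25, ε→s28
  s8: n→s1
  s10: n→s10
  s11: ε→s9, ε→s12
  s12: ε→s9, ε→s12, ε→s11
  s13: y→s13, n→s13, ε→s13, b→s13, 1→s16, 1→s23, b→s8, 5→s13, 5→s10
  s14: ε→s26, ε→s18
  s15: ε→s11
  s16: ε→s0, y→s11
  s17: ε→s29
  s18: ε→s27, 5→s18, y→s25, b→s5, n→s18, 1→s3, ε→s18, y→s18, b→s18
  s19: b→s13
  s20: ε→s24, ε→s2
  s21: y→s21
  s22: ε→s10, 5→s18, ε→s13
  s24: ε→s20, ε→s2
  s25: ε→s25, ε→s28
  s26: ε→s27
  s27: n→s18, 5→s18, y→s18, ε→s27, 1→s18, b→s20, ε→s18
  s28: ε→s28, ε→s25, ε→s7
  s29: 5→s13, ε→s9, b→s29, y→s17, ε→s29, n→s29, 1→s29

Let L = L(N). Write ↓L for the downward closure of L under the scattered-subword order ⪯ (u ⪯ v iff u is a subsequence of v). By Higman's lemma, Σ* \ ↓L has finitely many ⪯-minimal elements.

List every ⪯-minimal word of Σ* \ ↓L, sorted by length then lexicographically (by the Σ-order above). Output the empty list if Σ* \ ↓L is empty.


A = [515].

|Q|=31, |F|=3, |δ|=73 (35 ε).
min D↑ (4 st, q0=0, F={3}): 0:y→0,b→0,n→0,5→1,1→0 1:y→1,b→1,n→1,5→1,1→2 2:y→2,b→2,n→2,5→3,1→2 3:y→3,b→3,n→3,5→3,1→3 [Hopcroft].
'515': |S_i|=[24, 22, 19, 13] end={s1,s14,s18,s2,s20,s24,s25,s26,s27,s28,s3,s5,…} rej; 3/3 del acc.
1 words, ⪯-incomp.


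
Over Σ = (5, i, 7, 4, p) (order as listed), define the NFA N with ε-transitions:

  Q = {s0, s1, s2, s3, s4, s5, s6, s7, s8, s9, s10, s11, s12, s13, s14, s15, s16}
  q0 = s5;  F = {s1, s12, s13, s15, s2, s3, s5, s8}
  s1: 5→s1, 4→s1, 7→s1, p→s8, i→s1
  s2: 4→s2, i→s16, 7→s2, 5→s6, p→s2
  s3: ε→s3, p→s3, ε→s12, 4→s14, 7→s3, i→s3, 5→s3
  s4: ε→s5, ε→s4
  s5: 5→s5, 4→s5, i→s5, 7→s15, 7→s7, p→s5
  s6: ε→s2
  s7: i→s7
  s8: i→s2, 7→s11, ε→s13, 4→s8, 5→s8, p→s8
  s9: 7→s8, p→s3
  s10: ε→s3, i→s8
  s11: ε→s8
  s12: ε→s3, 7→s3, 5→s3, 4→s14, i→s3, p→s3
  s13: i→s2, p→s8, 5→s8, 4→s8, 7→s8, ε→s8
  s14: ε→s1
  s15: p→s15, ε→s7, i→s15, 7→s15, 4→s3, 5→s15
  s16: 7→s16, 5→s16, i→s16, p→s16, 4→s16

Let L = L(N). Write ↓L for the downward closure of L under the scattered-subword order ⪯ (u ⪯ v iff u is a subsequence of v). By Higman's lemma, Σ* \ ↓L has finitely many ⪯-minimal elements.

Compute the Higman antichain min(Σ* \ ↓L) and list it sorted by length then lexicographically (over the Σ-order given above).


|Q|=17, |F|=8, |δ|=62 (12 ε).
min D↑ (7 st, q0=0, F={6}): 0:5→0,i→0,7→1,4→0,p→0 1:5→1,i→1,7→1,4→2,p→1 2:5→2,i→2,7→2,4→3,p→2 3:5→3,i→3,7→3,4→3,p→4 4:5→4,i→5,7→4,4→4,p→4 5:5→5,i→6,7→5,4→5,p→5 6:5→6,i→6,7→6,4→6,p→6 (ε-aug+det+¬).
'744pii': |S_i|=[13, 12, 10, 8, 6, 3, 1] end={s16} — reject; 6/6 del acc.
1 obstructions.

min(Σ*\↓L) = [744pii].


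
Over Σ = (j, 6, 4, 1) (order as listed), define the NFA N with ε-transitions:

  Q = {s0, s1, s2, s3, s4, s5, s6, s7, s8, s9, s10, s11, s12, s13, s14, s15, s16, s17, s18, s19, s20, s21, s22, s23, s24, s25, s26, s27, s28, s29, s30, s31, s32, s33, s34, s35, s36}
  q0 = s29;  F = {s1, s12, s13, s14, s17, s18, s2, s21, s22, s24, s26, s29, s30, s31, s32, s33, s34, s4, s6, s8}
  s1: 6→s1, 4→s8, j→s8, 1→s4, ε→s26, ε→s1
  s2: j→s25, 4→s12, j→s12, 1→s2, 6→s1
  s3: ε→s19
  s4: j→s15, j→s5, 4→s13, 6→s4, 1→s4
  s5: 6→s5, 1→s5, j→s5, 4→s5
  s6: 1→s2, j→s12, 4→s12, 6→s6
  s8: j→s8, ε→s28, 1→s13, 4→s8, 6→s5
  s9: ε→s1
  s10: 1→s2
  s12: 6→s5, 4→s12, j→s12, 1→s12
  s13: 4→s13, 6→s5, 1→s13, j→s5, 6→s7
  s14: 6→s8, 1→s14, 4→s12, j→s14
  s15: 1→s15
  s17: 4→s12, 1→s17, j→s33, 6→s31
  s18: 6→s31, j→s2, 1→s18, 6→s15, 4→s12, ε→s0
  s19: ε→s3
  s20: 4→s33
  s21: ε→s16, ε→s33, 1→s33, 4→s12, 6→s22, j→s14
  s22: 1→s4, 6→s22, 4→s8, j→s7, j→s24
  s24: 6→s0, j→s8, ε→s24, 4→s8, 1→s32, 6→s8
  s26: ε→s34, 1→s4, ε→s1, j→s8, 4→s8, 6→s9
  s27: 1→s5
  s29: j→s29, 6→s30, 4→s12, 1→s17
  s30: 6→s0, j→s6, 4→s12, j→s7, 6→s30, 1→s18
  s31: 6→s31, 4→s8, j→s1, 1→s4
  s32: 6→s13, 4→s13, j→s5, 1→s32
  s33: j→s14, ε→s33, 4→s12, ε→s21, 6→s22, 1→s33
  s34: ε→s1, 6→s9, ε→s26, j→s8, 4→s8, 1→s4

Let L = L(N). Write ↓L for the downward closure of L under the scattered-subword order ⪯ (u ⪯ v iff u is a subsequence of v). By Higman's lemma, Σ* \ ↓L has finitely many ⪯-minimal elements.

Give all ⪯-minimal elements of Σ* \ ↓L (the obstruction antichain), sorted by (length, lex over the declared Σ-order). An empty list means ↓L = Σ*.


|Q|=37, |F|=20, |δ|=112 (16 ε).
min D↑ (18 st, q0=0, F={6}): 0:j→0,6→1,4→2,1→3 1:j→4,6→1,4→2,1→5 2:j→2,6→6,4→2,1→2 3:j→7,6→8,4→2,1→3 4:j→2,6→4,4→2,1→9 5:j→9,6→8,4→2,1→5 6:j→6,6→6,4→6,1→6 7:j→10,6→11,4→2,1→7 8:j→12,6→8,4→13,1→14 9:j→2,6→12,4→2,1→9 10:j→10,6→13,4→2,1→10 11:j→15,6→11,4→13,1→14 12:j→13,6→12,4→13,1→14 13:j→13,6→6,4→13,1→16 14:j→6,6→14,4→16,1→14 15:j→13,6→13,4→13,1→17 16:j→6,6→6,4→16,1→16 17:j→6,6→16,4→16,1→17 (ε-aug+det+¬).
'46': N↓-sim [28, 6, 2] end={s5,s7} — reject; 2/2 del acc.
'6jj6': N↓-sim [28, 22, 18, 8, 2] end={s5,s7} rej; 4/4 del acc.
'161j': run [28, 25, 16, 6, 2] end={s15,s5} — reject; 4/4 single-dels accept.
'1jj66': run [28, 25, 22, 12, 6, 2] end={s5,s7} — reject; 5/5 deletions ∈↓L.
4 obstructions.

A = [46, 6jj6, 161j, 1jj66].


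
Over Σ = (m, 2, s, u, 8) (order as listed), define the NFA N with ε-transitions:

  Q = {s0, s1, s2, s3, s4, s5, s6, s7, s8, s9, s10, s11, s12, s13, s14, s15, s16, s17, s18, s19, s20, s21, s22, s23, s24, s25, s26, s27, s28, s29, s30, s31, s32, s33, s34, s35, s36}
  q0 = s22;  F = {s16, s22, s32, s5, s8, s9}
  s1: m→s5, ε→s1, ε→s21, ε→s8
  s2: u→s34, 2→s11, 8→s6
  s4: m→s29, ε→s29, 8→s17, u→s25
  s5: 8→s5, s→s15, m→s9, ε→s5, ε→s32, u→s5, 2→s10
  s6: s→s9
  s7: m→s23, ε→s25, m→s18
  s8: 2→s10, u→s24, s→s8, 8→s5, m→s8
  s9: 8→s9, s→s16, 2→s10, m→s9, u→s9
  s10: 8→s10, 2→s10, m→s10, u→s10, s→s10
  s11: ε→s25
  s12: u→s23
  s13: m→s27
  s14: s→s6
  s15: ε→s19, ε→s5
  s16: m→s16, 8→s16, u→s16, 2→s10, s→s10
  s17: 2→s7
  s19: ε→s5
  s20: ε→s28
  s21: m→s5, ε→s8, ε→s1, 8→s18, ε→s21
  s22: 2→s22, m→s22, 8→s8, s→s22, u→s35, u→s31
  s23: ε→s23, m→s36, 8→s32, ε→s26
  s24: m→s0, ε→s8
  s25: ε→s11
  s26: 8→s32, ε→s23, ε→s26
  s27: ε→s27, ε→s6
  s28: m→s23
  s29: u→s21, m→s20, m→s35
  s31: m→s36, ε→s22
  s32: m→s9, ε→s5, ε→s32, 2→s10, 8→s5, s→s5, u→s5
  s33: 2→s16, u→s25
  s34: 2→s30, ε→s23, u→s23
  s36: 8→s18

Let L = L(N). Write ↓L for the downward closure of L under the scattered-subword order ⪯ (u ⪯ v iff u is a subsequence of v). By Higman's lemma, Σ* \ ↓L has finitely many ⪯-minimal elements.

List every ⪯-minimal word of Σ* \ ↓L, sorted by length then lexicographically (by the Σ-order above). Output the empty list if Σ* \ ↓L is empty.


|Q|=37, |F|=6, |δ|=93 (27 ε).
min D↑ (6 st, q0=0, F={2}): 0:m→0,2→0,s→0,u→0,8→1 1:m→1,2→2,s→1,u→1,8→3 2:m→2,2→2,s→2,u→2,8→2 3:m→4,2→2,s→3,u→3,8→3 4:m→4,2→2,s→5,u→4,8→4 5:m→5,2→2,s→2,u→5,8→5 [Hopcroft].
'82': run [15, 11, 1] end={s10} ∉↓L; 2/2 del acc.
'88mss': run [15, 11, 7, 3, 2, 1] end={s10} rej; 5/5 single-dels accept.
2 minimals (antichain).

Antichain: [82, 88mss].


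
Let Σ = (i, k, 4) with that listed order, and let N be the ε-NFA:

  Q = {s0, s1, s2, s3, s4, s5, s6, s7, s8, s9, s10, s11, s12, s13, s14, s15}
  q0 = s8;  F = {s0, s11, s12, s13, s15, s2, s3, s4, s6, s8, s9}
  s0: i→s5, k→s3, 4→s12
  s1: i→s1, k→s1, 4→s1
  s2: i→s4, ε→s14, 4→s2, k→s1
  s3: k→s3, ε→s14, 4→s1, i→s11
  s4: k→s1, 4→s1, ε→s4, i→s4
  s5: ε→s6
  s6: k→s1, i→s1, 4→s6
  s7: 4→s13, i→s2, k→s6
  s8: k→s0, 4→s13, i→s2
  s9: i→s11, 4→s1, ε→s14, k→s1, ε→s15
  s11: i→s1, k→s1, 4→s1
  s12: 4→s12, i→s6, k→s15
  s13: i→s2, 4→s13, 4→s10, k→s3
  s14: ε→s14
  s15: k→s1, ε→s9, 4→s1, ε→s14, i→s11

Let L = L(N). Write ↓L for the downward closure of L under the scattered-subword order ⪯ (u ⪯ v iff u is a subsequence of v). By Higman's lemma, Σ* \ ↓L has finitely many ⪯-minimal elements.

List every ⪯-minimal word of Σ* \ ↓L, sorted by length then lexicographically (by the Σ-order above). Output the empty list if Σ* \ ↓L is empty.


Antichain: [ik, ii4, kii, kk4, 4k4, k4kk].

|Q|=16, |F|=11, |δ|=49 (9 ε).
min D↑ (11 st, q0=0, F={5}): 0:i→1,k→2,4→3 1:i→4,k→5,4→1 2:i→6,k→7,4→8 3:i→1,k→7,4→3 4:i→4,k→5,4→5 5:i→5,k→5,4→5 6:i→5,k→5,4→6 7:i→9,k→7,4→5 8:i→6,k→10,4→8 9:i→5,k→5,4→5 10:i→9,k→5,4→5 (ε-aug+det+¬).
'ik': N↓-sim [15, 7, 1] end={s1} ∉↓L; 2/2 del acc.
'ii4': |S_i|=[15, 7, 2, 1] end={s1} rej; 3/3 deletions ∈↓L.
'kii': |S_i|=[15, 10, 4, 1] end={s1} rej; 3/3 single-dels accept.
'kk4': N↓-sim [15, 10, 6, 1] end={s1} rej; 3/3 del acc.
'4k4': N↓-sim [15, 12, 6, 1] end={s1} rej; 3/3 deletions ∈↓L.
'k4kk': |S_i|=[15, 10, 7, 5, 1] end={s1} — reject; 4/4 del acc.
6 words, ⪯-incomp.


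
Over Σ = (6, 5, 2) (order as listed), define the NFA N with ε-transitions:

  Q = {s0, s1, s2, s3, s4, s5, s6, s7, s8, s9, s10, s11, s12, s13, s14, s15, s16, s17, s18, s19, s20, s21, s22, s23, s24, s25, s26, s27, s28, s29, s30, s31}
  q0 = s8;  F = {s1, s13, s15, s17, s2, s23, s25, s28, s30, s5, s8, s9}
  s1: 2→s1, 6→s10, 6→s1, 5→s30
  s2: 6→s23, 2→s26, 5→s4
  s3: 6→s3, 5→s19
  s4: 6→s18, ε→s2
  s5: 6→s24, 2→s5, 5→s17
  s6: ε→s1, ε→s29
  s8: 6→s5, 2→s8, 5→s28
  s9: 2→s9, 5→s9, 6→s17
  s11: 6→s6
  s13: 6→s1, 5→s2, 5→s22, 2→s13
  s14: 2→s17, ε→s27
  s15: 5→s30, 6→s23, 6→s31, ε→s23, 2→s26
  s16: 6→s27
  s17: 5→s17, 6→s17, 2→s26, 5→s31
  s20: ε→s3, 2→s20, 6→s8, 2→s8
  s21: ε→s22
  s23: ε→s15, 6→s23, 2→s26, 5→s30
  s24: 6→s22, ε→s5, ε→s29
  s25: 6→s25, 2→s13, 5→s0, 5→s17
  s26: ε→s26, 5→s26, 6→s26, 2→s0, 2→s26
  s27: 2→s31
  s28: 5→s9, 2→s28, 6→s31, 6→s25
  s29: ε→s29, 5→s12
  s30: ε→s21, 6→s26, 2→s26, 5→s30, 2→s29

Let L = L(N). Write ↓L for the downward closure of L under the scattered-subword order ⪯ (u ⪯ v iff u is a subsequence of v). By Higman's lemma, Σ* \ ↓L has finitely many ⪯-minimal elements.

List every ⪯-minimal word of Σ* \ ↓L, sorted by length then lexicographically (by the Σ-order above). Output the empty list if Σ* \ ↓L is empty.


|Q|=32, |F|=12, |δ|=72 (13 ε).
min D↑ (12 st, q0=0, F={6}): 0:6→1,5→2,2→0 1:6→1,5→3,2→1 2:6→4,5→5,2→2 3:6→3,5→3,2→6 4:6→4,5→3,2→7 5:6→3,5→5,2→5 6:6→6,5→6,2→6 7:6→8,5→9,2→7 8:6→8,5→10,2→8 9:6→11,5→9,2→6 10:6→6,5→10,2→6 11:6→11,5→10,2→6 [Hopcroft].
'652': |S_i|=[23, 20, 14, 4] end={s0,s12,s26,s29} — reject; 3/3 single-dels accept.
'5562': N↓-sim [23, 20, 15, 12, 4] end={s0,s12,s26,s29} ∉↓L; 4/4 deletions ∈↓L.
'562656': N↓-sim [23, 20, 18, 16, 13, 7, 2] end={s0,s26} ∉↓L; 6/6 single-dels accept.
3 minimals (antichain).

A = [652, 5562, 562656].


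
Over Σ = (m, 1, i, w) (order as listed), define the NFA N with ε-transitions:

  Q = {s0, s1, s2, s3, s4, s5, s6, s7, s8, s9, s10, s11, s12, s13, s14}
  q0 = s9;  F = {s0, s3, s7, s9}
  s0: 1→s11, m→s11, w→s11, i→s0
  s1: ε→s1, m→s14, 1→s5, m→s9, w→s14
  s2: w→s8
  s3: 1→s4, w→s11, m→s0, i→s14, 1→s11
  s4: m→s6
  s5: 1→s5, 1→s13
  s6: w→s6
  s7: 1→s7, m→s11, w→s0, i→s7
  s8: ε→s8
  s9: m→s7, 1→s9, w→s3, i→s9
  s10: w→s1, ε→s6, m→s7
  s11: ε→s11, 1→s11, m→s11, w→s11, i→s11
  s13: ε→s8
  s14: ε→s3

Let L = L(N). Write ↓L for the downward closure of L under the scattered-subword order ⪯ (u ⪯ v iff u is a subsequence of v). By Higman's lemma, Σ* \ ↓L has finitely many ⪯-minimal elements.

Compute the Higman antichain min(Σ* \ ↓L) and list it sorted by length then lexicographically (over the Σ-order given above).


A = [mm, w1, ww].

|Q|=15, |F|=4, |δ|=38 (6 ε).
min D↑ (5 st, q0=0, F={3}): 0:m→1,1→0,i→0,w→2 1:m→3,1→1,i→1,w→4 2:m→4,1→3,i→2,w→3 3:m→3,1→3,i→3,w→3 4:m→3,1→3,i→4,w→3.
'mm': N↓-sim [8, 4, 1] end={s11} ∉↓L; 2/2 del acc.
'w1': N↓-sim [8, 6, 3] end={s11,s4,s6} rej; 2/2 deletions ∈↓L.
'ww': run [8, 6, 2] end={s11,s6} — reject; 2/2 del acc.
3 words, ⪯-incomp.


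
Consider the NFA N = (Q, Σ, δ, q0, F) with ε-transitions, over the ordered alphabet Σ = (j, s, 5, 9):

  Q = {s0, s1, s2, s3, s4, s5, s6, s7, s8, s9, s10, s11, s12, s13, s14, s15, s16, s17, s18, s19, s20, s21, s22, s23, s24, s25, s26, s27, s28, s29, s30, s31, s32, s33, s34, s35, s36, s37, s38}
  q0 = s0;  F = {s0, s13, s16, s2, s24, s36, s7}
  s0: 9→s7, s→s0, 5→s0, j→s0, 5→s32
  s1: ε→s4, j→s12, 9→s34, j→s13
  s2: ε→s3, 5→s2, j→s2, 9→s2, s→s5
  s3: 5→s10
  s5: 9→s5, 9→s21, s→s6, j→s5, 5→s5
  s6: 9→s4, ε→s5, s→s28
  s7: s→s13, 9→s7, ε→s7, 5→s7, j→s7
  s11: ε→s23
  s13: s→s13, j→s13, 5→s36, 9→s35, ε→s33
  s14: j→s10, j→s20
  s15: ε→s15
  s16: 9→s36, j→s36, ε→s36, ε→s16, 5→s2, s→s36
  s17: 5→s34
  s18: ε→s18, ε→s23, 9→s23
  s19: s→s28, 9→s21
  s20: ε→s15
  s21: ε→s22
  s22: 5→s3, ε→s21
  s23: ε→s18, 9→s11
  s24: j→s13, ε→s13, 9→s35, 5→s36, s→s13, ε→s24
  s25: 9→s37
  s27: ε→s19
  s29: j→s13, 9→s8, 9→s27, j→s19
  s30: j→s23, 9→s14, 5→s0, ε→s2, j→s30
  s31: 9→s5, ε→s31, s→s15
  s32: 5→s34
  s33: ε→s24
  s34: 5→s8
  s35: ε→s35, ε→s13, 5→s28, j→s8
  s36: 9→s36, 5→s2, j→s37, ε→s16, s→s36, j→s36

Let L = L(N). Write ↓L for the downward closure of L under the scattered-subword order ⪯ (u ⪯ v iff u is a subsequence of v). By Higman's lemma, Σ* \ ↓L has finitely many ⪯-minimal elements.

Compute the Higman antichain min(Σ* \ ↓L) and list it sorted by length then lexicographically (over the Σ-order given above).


A = [9s55s].

|Q|=39, |F|=7, |δ|=88 (24 ε).
min D↑ (6 st, q0=0, F={5}): 0:j→0,s→0,5→0,9→1 1:j→1,s→2,5→1,9→1 2:j→2,s→2,5→3,9→2 3:j→3,s→3,5→4,9→3 4:j→4,s→5,5→4,9→4 5:j→5,s→5,5→5,9→5.
'9s55s': N↓-sim [21, 18, 17, 12, 9, 8] end={s10,s21,s22,s28,s3,s4,s5,s6} — reject; 5/5 deletions ∈↓L.
1 obstructions.


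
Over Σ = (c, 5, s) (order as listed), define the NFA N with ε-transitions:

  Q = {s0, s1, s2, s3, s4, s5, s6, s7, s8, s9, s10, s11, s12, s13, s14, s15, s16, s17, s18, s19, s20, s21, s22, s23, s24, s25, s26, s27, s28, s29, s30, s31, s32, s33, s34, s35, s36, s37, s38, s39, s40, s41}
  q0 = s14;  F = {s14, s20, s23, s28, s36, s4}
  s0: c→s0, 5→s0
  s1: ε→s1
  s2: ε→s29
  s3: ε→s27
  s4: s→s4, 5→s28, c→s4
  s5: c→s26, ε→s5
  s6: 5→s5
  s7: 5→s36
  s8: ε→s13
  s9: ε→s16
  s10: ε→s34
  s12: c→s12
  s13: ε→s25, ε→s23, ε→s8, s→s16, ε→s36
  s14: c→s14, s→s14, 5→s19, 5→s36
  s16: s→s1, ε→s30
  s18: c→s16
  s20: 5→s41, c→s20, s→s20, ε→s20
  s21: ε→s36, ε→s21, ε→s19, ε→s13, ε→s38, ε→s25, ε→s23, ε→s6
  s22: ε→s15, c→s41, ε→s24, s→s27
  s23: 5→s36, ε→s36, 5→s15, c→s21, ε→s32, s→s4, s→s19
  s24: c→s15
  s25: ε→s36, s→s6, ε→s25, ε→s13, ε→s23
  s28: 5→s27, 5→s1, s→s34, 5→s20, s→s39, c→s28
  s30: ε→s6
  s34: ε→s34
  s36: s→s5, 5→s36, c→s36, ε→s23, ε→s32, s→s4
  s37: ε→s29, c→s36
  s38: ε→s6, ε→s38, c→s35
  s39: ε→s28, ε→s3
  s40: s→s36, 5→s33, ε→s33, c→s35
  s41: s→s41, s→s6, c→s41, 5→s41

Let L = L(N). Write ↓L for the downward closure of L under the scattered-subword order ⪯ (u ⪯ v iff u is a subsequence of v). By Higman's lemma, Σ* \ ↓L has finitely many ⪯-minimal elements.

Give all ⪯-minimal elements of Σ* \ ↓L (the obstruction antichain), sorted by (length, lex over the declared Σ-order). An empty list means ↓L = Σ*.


|Q|=42, |F|=6, |δ|=86 (39 ε).
min D↑ (6 st, q0=0, F={5}): 0:c→0,5→1,s→0 1:c→1,5→1,s→2 2:c→2,5→3,s→2 3:c→3,5→4,s→3 4:c→4,5→5,s→4 5:c→5,5→5,s→5 [Hopcroft].
'5s555': run [26, 25, 15, 11, 7, 4] end={s26,s41,s5,s6} — reject; 5/5 del acc.
1 words, ⪯-incomp.

A = [5s555].


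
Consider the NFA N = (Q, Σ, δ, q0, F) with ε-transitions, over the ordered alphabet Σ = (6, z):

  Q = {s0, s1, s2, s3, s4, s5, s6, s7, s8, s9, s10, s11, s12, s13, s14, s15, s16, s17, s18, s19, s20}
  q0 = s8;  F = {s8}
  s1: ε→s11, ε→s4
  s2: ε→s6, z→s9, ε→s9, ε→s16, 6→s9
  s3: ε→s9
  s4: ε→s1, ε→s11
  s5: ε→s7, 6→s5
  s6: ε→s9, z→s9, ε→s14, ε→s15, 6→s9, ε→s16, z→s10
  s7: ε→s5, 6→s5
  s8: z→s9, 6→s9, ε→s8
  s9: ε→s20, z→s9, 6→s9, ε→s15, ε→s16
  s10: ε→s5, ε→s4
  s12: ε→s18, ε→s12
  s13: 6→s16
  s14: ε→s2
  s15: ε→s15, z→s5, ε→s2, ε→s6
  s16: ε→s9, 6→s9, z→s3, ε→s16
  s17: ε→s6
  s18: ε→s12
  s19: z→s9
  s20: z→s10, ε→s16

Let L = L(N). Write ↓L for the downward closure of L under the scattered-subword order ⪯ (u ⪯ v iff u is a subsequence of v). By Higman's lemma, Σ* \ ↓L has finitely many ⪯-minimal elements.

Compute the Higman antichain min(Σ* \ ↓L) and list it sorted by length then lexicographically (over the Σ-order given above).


min(Σ*\↓L) = [6, z].

|Q|=21, |F|=1, |δ|=48 (31 ε).
min D↑ (2 st, q0=0, F={1}): 0:6→1,z→1 1:6→1,z→1 (ε-aug+det+¬).
'6': run [15, 14] end={s1,s10,s11,s14,s15,s16,s2,s20,s3,s4,s5,s6,…} — reject; 1/1 del acc.
'z': N↓-sim [15, 14] end={s1,s10,s11,s14,s15,s16,s2,s20,s3,s4,s5,s6,…} — reject; 1/1 single-dels accept.
2 words, ⪯-incomp.


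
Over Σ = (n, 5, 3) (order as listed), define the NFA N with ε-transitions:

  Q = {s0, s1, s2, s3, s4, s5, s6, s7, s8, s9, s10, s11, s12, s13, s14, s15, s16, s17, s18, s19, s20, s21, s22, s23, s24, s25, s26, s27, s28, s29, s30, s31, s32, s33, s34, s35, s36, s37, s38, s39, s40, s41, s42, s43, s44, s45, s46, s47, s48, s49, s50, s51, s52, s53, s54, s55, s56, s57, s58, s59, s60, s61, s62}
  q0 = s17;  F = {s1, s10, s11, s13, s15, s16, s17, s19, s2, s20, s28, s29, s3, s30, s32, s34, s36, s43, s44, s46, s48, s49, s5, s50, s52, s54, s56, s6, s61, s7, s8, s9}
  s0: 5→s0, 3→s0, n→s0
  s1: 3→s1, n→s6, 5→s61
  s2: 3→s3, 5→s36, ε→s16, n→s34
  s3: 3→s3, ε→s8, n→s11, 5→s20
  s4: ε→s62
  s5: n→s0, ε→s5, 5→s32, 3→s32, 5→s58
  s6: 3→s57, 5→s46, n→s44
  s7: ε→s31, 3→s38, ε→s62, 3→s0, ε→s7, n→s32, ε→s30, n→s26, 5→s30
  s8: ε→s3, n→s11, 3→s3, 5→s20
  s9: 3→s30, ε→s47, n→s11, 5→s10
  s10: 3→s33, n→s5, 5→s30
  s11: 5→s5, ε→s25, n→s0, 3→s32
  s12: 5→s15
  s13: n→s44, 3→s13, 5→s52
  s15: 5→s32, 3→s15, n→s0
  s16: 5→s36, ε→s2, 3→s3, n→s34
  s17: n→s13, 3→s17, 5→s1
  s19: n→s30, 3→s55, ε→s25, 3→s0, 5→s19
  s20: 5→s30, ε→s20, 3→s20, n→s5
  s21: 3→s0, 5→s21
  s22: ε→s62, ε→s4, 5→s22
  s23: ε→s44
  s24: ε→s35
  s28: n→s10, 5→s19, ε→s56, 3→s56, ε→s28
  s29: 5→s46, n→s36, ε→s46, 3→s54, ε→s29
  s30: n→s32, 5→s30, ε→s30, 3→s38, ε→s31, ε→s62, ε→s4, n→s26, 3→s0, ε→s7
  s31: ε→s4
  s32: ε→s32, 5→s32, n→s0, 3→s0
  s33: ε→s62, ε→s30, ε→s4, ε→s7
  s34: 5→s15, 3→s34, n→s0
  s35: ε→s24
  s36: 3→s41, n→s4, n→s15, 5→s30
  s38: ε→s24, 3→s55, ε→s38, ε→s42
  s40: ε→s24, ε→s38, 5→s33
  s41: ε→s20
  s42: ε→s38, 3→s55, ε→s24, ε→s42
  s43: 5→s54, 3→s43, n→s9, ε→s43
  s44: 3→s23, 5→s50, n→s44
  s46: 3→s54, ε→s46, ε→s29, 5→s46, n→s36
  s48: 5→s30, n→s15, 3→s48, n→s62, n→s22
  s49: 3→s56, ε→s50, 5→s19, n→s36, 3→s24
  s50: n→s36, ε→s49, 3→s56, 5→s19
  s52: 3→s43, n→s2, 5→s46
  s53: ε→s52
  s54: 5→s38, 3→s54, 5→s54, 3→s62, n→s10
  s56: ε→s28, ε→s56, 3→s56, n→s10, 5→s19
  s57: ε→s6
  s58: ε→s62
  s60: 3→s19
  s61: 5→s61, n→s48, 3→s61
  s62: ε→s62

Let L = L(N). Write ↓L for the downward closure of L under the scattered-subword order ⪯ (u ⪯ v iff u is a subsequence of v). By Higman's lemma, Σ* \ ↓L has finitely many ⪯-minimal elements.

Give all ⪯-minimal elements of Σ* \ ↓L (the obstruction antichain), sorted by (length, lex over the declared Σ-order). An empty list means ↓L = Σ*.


|Q|=63, |F|=32, |δ|=173 (54 ε).
min D↑ (27 st, q0=0, F={22}): 0:n→1,5→2,3→0 1:n→3,5→4,3→1 2:n→5,5→6,3→2 3:n→3,5→7,3→3 4:n→8,5→9,3→10 5:n→3,5→9,3→5 6:n→11,5→6,3→6 7:n→12,5→13,3→14 8:n→15,5→12,3→16 9:n→12,5→9,3→17 10:n→18,5→17,3→10 11:n→19,5→20,3→11 12:n→19,5→20,3→21 13:n→20,5→13,3→22 14:n→23,5→13,3→14 15:n→22,5→19,3→15 16:n→24,5→21,3→16 17:n→23,5→17,3→17 18:n→24,5→23,3→20 19:n→22,5→25,3→19 20:n→25,5→20,3→22 21:n→26,5→20,3→21 22:n→22,5→22,3→22 23:n→26,5→20,3→20 24:n→22,5→26,3→25 25:n→22,5→25,3→22 26:n→22,5→25,3→25.
'nn553': N↓-sim [50, 47, 38, 28, 17, 6] end={s0,s24,s35,s38,s42,s55} ∉↓L; 5/5 del acc.
'n5nnn': |S_i|=[50, 47, 41, 30, 11, 1] end={s0} — reject; 5/5 deletions ∈↓L.
'55nnn': run [50, 48, 33, 23, 9, 1] end={s0} ∉↓L; 5/5 deletions ∈↓L.
'55n53': |S_i|=[50, 48, 33, 23, 15, 6] end={s0,s24,s35,s38,s42,s55} — reject; 5/5 del acc.
'n53n33': run [50, 47, 41, 32, 21, 14, 6] end={s0,s24,s35,s38,s42,s55} ∉↓L; 6/6 del acc.
5 obstructions.

A = [nn553, n5nnn, 55nnn, 55n53, n53n33].
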